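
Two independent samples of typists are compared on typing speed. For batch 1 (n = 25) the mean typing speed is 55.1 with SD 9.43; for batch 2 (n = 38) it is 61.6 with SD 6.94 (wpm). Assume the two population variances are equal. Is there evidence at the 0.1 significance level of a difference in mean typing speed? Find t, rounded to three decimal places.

-3.150

Let group 1 = batch 1, group 2 = batch 2. H0: μ_1 = μ_2; H1: μ_1 ≠ μ_2 (two-sample pooled-variance t-test, two-sided).
s_p² = [(25−1)·9.43² + (38−1)·6.94²]/(25+38−2) = 64.2008
t = (55.1 − 61.6)/√[64.2008·(1/25 + 1/38)] = -3.150
df = n₁ + n₂ − 2 = 61
Two-sided p-value ≈ 0.003
Since p ≈ 0.003 < α = 0.1, reject H0; the evidence is statistically significant.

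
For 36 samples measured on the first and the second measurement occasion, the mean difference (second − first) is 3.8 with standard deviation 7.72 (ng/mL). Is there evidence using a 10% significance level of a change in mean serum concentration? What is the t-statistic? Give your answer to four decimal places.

H0: μ_d = 0; H1: μ_d ≠ 0 (paired t-test on the differences, two-sided).
t = d̄/(s_d/√n) = 3.8/(7.72/√36) = 2.9534
df = n − 1 = 35
Two-sided p-value ≈ 0.006
Since p ≈ 0.006 < α = 0.1, reject H0; the data support H1.

2.9534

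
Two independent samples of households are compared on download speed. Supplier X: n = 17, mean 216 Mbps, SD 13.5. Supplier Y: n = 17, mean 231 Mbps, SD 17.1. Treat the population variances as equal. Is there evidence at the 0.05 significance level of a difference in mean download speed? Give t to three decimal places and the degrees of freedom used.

Let group 1 = supplier X, group 2 = supplier Y. H0: μ_1 = μ_2; H1: μ_1 ≠ μ_2 (two-sample pooled-variance t-test, two-sided).
s_p² = [(17−1)·13.5² + (17−1)·17.1²]/(17+17−2) = 237.33
t = (216 − 231)/√[237.33·(1/17 + 1/17)] = -2.839
df = n₁ + n₂ − 2 = 32
Two-sided p-value ≈ 0.008
Since p ≈ 0.008 < α = 0.05, reject H0; the evidence is statistically significant.

t = -2.839, df = 32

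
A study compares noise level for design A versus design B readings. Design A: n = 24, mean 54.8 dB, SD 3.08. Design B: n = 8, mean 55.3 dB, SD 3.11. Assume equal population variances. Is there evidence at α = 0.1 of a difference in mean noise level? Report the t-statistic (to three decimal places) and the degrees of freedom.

Let group 1 = design A, group 2 = design B. H0: μ_1 = μ_2; H1: μ_1 ≠ μ_2 (two-sample pooled-variance t-test, two-sided).
s_p² = [(24−1)·3.08² + (8−1)·3.11²]/(24+8−2) = 9.52973
t = (54.8 − 55.3)/√[9.52973·(1/24 + 1/8)] = -0.397
df = n₁ + n₂ − 2 = 30
Two-sided p-value ≈ 0.694
Since p ≈ 0.694 > α = 0.1, fail to reject H0; the evidence is not statistically significant.

t = -0.397, df = 30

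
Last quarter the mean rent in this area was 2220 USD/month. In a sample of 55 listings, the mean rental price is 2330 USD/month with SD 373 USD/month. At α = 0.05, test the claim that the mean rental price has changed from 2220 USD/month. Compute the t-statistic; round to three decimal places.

2.187

H0: μ = 2220; H1: μ ≠ 2220 (one-sample t-test, two-sided).
t = (x̄ − μ₀)/(s/√n) = (2330 − 2220)/(373/√55) = 2.187
df = n − 1 = 54
Two-sided p-value ≈ 0.033
Since p ≈ 0.033 < α = 0.05, reject H0; the data support H1.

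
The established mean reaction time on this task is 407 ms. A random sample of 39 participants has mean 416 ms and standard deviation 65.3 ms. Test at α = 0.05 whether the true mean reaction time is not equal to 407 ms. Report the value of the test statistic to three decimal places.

0.861

H0: μ = 407; H1: μ ≠ 407 (one-sample t-test, two-sided).
t = (x̄ − μ₀)/(s/√n) = (416 − 407)/(65.3/√39) = 0.861
df = n − 1 = 38
Two-sided p-value ≈ 0.3948
Since p ≈ 0.3948 > α = 0.05, fail to reject H0; the data do not provide sufficient evidence against H0.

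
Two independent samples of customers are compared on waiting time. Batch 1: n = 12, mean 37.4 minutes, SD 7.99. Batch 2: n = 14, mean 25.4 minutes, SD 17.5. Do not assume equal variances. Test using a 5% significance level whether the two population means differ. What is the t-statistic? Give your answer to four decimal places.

2.3011

Let group 1 = batch 1, group 2 = batch 2. H0: μ_1 = μ_2; H1: μ_1 ≠ μ_2 (Welch's two-sample t-test, two-sided).
t = (x̄_1 − x̄_2)/√(s_1²/n_1 + s_2²/n_2) = (37.4 − 25.4)/√(7.99²/12 + 17.5²/14) = 2.3011
Welch–Satterthwaite df ≈ 18.78
Two-sided p-value ≈ 0.0330
Since p ≈ 0.0330 < α = 0.05, reject H0; the data support H1.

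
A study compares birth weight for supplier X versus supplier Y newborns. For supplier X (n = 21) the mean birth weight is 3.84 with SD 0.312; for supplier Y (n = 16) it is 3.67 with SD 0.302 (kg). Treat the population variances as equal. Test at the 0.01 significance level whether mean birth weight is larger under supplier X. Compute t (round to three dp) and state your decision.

t = 1.665; fail to reject H0

Let group 1 = supplier X, group 2 = supplier Y. H0: μ_1 = μ_2; H1: μ_1 > μ_2 (two-sample pooled-variance t-test, right-tailed).
s_p² = [(21−1)·0.312² + (16−1)·0.302²]/(21+16−2) = 0.0947126
t = (3.84 − 3.67)/√[0.0947126·(1/21 + 1/16)] = 1.665
df = n₁ + n₂ − 2 = 35
p-value = P(T ≥ 1.665) ≈ 0.0525
Since p ≈ 0.0525 > α = 0.01, fail to reject H0; the data do not provide sufficient evidence against H0.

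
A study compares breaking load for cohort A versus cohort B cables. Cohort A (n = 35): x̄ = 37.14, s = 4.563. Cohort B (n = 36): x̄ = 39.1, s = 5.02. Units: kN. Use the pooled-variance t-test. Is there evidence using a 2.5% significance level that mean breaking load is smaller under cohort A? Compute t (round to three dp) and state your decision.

t = -1.720; fail to reject H0

Let group 1 = cohort A, group 2 = cohort B. H0: μ_1 = μ_2; H1: μ_1 < μ_2 (two-sample pooled-variance t-test, left-tailed).
s_p² = [(35−1)·4.563² + (36−1)·5.02²]/(35+36−2) = 23.0424
t = (37.14 − 39.1)/√[23.0424·(1/35 + 1/36)] = -1.720
df = n₁ + n₂ − 2 = 69
p-value = P(T ≤ -1.720) ≈ 0.045
Since p ≈ 0.045 > α = 0.025, fail to reject H0; the evidence is not statistically significant.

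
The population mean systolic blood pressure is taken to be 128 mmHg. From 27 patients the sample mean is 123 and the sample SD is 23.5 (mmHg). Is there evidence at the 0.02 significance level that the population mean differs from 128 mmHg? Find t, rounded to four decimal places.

H0: μ = 128; H1: μ ≠ 128 (one-sample t-test, two-sided).
t = (x̄ − μ₀)/(s/√n) = (123 − 128)/(23.5/√27) = -1.1056
df = n − 1 = 26
Two-sided p-value ≈ 0.279
Since p ≈ 0.279 > α = 0.02, fail to reject H0; the evidence is not statistically significant.

-1.1056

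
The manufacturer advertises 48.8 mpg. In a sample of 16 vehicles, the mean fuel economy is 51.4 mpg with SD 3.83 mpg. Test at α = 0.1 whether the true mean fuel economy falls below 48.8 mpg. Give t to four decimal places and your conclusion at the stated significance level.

H0: μ = 48.8; H1: μ < 48.8 (one-sample t-test, left-tailed).
t = (x̄ − μ₀)/(s/√n) = (51.4 − 48.8)/(3.83/√16) = 2.7154
df = n − 1 = 15
p-value = P(T ≤ 2.7154) ≈ 0.9920
Since p ≈ 0.9920 > α = 0.1, fail to reject H0; the evidence is not statistically significant.

t = 2.7154; fail to reject H0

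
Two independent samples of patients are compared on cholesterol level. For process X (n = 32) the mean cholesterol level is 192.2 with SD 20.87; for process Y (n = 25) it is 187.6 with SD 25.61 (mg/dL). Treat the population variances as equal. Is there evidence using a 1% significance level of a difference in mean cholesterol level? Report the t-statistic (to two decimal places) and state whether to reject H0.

Let group 1 = process X, group 2 = process Y. H0: μ_1 = μ_2; H1: μ_1 ≠ μ_2 (two-sample pooled-variance t-test, two-sided).
s_p² = [(32−1)·20.87² + (25−1)·25.61²]/(32+25−2) = 531.694
t = (192.2 − 187.6)/√[531.694·(1/32 + 1/25)] = 0.75
df = n₁ + n₂ − 2 = 55
Two-sided p-value ≈ 0.4580
Since p ≈ 0.4580 > α = 0.01, fail to reject H0; the evidence is not statistically significant.

t = 0.75; fail to reject H0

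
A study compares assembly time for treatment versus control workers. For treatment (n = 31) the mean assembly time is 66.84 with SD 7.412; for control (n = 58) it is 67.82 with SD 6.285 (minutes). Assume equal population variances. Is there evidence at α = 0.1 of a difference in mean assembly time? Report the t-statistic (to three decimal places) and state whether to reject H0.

t = -0.658; fail to reject H0

Let group 1 = treatment, group 2 = control. H0: μ_1 = μ_2; H1: μ_1 ≠ μ_2 (two-sample pooled-variance t-test, two-sided).
s_p² = [(31−1)·7.412² + (58−1)·6.285²]/(31+58−2) = 44.8242
t = (66.84 − 67.82)/√[44.8242·(1/31 + 1/58)] = -0.658
df = n₁ + n₂ − 2 = 87
Two-sided p-value ≈ 0.512
Since p ≈ 0.512 > α = 0.1, fail to reject H0; the evidence is not statistically significant.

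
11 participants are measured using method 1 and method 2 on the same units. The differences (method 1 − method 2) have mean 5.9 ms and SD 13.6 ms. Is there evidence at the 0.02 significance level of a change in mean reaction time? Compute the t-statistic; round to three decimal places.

H0: μ_d = 0; H1: μ_d ≠ 0 (paired t-test on the differences, two-sided).
t = d̄/(s_d/√n) = 5.9/(13.6/√11) = 1.439
df = n − 1 = 10
Two-sided p-value ≈ 0.181
Since p ≈ 0.181 > α = 0.02, fail to reject H0; the evidence is not statistically significant.

1.439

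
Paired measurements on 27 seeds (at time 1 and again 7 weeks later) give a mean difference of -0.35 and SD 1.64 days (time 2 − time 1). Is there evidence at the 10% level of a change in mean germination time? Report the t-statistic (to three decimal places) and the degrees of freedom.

t = -1.109, df = 26

H0: μ_d = 0; H1: μ_d ≠ 0 (paired t-test on the differences, two-sided).
t = d̄/(s_d/√n) = -0.35/(1.64/√27) = -1.109
df = n − 1 = 26
Two-sided p-value ≈ 0.278
Since p ≈ 0.278 > α = 0.1, fail to reject H0; the data do not provide sufficient evidence against H0.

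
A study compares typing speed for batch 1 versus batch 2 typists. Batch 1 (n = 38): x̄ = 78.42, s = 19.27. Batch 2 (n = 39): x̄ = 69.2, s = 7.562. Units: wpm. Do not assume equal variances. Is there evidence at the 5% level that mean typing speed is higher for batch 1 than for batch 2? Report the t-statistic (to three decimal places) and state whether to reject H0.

Let group 1 = batch 1, group 2 = batch 2. H0: μ_1 = μ_2; H1: μ_1 > μ_2 (Welch's two-sample t-test, right-tailed).
t = (x̄_1 − x̄_2)/√(s_1²/n_1 + s_2²/n_2) = (78.42 − 69.2)/√(19.27²/38 + 7.562²/39) = 2.750
Welch–Satterthwaite df ≈ 47.89
p-value = P(T ≥ 2.750) ≈ 0.0042
Since p ≈ 0.0042 < α = 0.05, reject H0; the data support H1.

t = 2.750; reject H0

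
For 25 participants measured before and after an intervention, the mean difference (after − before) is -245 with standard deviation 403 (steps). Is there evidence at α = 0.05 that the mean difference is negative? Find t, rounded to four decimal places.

-3.0397

H0: μ_d = 0; H1: μ_d < 0 (paired t-test on the differences, left-tailed).
t = d̄/(s_d/√n) = -245/(403/√25) = -3.0397
df = n − 1 = 24
p-value = P(T ≤ -3.0397) ≈ 0.003
Since p ≈ 0.003 < α = 0.05, reject H0; the evidence is statistically significant.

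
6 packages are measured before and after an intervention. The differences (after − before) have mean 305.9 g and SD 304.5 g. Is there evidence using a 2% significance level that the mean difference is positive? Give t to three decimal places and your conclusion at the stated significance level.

t = 2.461; fail to reject H0

H0: μ_d = 0; H1: μ_d > 0 (paired t-test on the differences, right-tailed).
t = d̄/(s_d/√n) = 305.9/(304.5/√6) = 2.461
df = n − 1 = 5
p-value = P(T ≥ 2.461) ≈ 0.0286
Since p ≈ 0.0286 > α = 0.02, fail to reject H0; the evidence is not statistically significant.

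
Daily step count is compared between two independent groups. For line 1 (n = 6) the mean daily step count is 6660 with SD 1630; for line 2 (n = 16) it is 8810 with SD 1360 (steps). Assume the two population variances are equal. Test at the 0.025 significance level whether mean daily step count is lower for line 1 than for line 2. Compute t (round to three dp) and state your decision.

Let group 1 = line 1, group 2 = line 2. H0: μ_1 = μ_2; H1: μ_1 < μ_2 (two-sample pooled-variance t-test, left-tailed).
s_p² = [(6−1)·1630² + (16−1)·1360²]/(6+16−2) = 2051420
t = (6660 − 8810)/√[2051420·(1/6 + 1/16)] = -3.136
df = n₁ + n₂ − 2 = 20
p-value = P(T ≤ -3.136) ≈ 0.0026
Since p ≈ 0.0026 < α = 0.025, reject H0; the evidence is statistically significant.

t = -3.136; reject H0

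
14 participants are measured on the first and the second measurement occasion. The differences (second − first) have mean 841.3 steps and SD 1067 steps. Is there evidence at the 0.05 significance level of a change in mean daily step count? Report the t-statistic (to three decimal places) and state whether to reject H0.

H0: μ_d = 0; H1: μ_d ≠ 0 (paired t-test on the differences, two-sided).
t = d̄/(s_d/√n) = 841.3/(1067/√14) = 2.950
df = n − 1 = 13
Two-sided p-value ≈ 0.0113
Since p ≈ 0.0113 < α = 0.05, reject H0; the evidence is statistically significant.

t = 2.950; reject H0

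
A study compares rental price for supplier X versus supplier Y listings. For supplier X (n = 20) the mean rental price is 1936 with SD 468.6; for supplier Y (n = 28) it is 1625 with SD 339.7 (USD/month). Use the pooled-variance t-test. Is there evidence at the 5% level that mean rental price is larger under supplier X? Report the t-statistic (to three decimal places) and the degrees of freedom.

Let group 1 = supplier X, group 2 = supplier Y. H0: μ_1 = μ_2; H1: μ_1 > μ_2 (two-sample pooled-variance t-test, right-tailed).
s_p² = [(20−1)·468.6² + (28−1)·339.7²]/(20+28−2) = 158431
t = (1936 − 1625)/√[158431·(1/20 + 1/28)] = 2.669
df = n₁ + n₂ − 2 = 46
p-value = P(T ≥ 2.669) ≈ 0.005
Since p ≈ 0.005 < α = 0.05, reject H0; the evidence is statistically significant.

t = 2.669, df = 46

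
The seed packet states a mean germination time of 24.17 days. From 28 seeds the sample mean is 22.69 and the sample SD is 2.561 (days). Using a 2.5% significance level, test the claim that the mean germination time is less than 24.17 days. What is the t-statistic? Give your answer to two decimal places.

H0: μ = 24.17; H1: μ < 24.17 (one-sample t-test, left-tailed).
t = (x̄ − μ₀)/(s/√n) = (22.69 − 24.17)/(2.561/√28) = -3.06
df = n − 1 = 27
p-value = P(T ≤ -3.06) ≈ 0.002
Since p ≈ 0.002 < α = 0.025, reject H0; the data support H1.

-3.06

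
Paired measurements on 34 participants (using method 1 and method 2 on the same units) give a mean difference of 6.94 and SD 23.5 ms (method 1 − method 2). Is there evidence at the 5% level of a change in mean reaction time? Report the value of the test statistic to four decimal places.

H0: μ_d = 0; H1: μ_d ≠ 0 (paired t-test on the differences, two-sided).
t = d̄/(s_d/√n) = 6.94/(23.5/√34) = 1.7220
df = n − 1 = 33
Two-sided p-value ≈ 0.0944
Since p ≈ 0.0944 > α = 0.05, fail to reject H0; the data do not provide sufficient evidence against H0.

1.7220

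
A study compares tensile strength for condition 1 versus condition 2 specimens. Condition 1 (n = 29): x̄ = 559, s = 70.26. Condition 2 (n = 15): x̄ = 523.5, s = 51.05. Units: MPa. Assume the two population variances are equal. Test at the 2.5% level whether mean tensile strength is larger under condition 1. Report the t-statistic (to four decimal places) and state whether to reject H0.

Let group 1 = condition 1, group 2 = condition 2. H0: μ_1 = μ_2; H1: μ_1 > μ_2 (two-sample pooled-variance t-test, right-tailed).
s_p² = [(29−1)·70.26² + (15−1)·51.05²]/(29+15−2) = 4159.68
t = (559 − 523.5)/√[4159.68·(1/29 + 1/15)] = 1.7307
df = n₁ + n₂ − 2 = 42
p-value = P(T ≥ 1.7307) ≈ 0.0454
Since p ≈ 0.0454 > α = 0.025, fail to reject H0; the evidence is not statistically significant.

t = 1.7307; fail to reject H0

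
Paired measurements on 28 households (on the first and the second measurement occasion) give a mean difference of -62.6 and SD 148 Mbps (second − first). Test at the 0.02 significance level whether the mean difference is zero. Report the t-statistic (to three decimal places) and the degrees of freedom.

H0: μ_d = 0; H1: μ_d ≠ 0 (paired t-test on the differences, two-sided).
t = d̄/(s_d/√n) = -62.6/(148/√28) = -2.238
df = n − 1 = 27
Two-sided p-value ≈ 0.034
Since p ≈ 0.034 > α = 0.02, fail to reject H0; the evidence is not statistically significant.

t = -2.238, df = 27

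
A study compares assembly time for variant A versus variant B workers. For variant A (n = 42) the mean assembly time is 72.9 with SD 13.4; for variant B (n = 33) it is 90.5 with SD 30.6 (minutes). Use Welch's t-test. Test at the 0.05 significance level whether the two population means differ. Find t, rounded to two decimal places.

-3.08

Let group 1 = variant A, group 2 = variant B. H0: μ_1 = μ_2; H1: μ_1 ≠ μ_2 (Welch's two-sample t-test, two-sided).
t = (x̄_1 − x̄_2)/√(s_1²/n_1 + s_2²/n_2) = (72.9 − 90.5)/√(13.4²/42 + 30.6²/33) = -3.08
Welch–Satterthwaite df ≈ 41.63
Two-sided p-value ≈ 0.004
Since p ≈ 0.004 < α = 0.05, reject H0; the data support H1.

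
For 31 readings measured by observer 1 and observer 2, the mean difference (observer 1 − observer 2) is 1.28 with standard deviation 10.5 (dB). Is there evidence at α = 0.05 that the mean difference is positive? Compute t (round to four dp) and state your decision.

H0: μ_d = 0; H1: μ_d > 0 (paired t-test on the differences, right-tailed).
t = d̄/(s_d/√n) = 1.28/(10.5/√31) = 0.6787
df = n − 1 = 30
p-value = P(T ≥ 0.6787) ≈ 0.251
Since p ≈ 0.251 > α = 0.05, fail to reject H0; the evidence is not statistically significant.

t = 0.6787; fail to reject H0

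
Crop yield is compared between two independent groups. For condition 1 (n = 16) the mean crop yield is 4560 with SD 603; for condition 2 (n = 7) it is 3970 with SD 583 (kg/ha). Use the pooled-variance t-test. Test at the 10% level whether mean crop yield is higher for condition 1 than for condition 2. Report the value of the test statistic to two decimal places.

2.18

Let group 1 = condition 1, group 2 = condition 2. H0: μ_1 = μ_2; H1: μ_1 > μ_2 (two-sample pooled-variance t-test, right-tailed).
s_p² = [(16−1)·603² + (7−1)·583²]/(16+7−2) = 356832
t = (4560 − 3970)/√[356832·(1/16 + 1/7)] = 2.18
df = n₁ + n₂ − 2 = 21
p-value = P(T ≥ 2.18) ≈ 0.020
Since p ≈ 0.020 < α = 0.1, reject H0; the data support H1.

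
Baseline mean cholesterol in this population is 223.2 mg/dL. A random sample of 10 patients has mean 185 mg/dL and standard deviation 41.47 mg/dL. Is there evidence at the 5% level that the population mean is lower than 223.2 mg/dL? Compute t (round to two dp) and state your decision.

t = -2.91; reject H0

H0: μ = 223.2; H1: μ < 223.2 (one-sample t-test, left-tailed).
t = (x̄ − μ₀)/(s/√n) = (185 − 223.2)/(41.47/√10) = -2.91
df = n − 1 = 9
p-value = P(T ≤ -2.91) ≈ 0.009
Since p ≈ 0.009 < α = 0.05, reject H0; the data support H1.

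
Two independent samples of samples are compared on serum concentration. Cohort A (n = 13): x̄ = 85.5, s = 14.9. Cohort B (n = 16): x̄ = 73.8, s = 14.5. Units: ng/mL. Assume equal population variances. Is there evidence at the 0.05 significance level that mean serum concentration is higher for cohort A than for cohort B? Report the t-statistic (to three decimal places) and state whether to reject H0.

Let group 1 = cohort A, group 2 = cohort B. H0: μ_1 = μ_2; H1: μ_1 > μ_2 (two-sample pooled-variance t-test, right-tailed).
s_p² = [(13−1)·14.9² + (16−1)·14.5²]/(13+16−2) = 215.477
t = (85.5 − 73.8)/√[215.477·(1/13 + 1/16)] = 2.135
df = n₁ + n₂ − 2 = 27
p-value = P(T ≥ 2.135) ≈ 0.0210
Since p ≈ 0.0210 < α = 0.05, reject H0; the evidence is statistically significant.

t = 2.135; reject H0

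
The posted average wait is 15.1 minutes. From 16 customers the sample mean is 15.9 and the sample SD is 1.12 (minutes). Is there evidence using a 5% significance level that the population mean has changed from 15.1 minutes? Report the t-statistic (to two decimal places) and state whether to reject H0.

t = 2.86; reject H0

H0: μ = 15.1; H1: μ ≠ 15.1 (one-sample t-test, two-sided).
t = (x̄ − μ₀)/(s/√n) = (15.9 − 15.1)/(1.12/√16) = 2.86
df = n − 1 = 15
Two-sided p-value ≈ 0.012
Since p ≈ 0.012 < α = 0.05, reject H0; the data support H1.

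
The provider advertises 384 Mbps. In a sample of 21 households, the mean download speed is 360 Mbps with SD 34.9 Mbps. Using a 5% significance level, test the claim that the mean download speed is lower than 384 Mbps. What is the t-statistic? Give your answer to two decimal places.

-3.15

H0: μ = 384; H1: μ < 384 (one-sample t-test, left-tailed).
t = (x̄ − μ₀)/(s/√n) = (360 − 384)/(34.9/√21) = -3.15
df = n − 1 = 20
p-value = P(T ≤ -3.15) ≈ 0.003
Since p ≈ 0.003 < α = 0.05, reject H0; the evidence is statistically significant.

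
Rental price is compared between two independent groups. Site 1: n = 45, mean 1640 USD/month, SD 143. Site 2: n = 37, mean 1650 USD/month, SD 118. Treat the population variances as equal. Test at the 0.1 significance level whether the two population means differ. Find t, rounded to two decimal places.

Let group 1 = site 1, group 2 = site 2. H0: μ_1 = μ_2; H1: μ_1 ≠ μ_2 (two-sample pooled-variance t-test, two-sided).
s_p² = [(45−1)·143² + (37−1)·118²]/(45+37−2) = 17512.8
t = (1640 − 1650)/√[17512.8·(1/45 + 1/37)] = -0.34
df = n₁ + n₂ − 2 = 80
Two-sided p-value ≈ 0.734
Since p ≈ 0.734 > α = 0.1, fail to reject H0; the evidence is not statistically significant.

-0.34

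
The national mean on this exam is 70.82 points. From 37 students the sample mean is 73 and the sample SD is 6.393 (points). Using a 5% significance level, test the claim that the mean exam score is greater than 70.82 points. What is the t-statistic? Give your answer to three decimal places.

H0: μ = 70.82; H1: μ > 70.82 (one-sample t-test, right-tailed).
t = (x̄ − μ₀)/(s/√n) = (73 − 70.82)/(6.393/√37) = 2.074
df = n − 1 = 36
p-value = P(T ≥ 2.074) ≈ 0.023
Since p ≈ 0.023 < α = 0.05, reject H0; the evidence is statistically significant.

2.074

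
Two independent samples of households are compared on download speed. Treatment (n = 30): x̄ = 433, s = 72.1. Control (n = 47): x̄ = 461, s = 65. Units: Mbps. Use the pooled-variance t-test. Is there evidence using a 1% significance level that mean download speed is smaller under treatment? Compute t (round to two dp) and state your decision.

Let group 1 = treatment, group 2 = control. H0: μ_1 = μ_2; H1: μ_1 < μ_2 (two-sample pooled-variance t-test, left-tailed).
s_p² = [(30−1)·72.1² + (47−1)·65²]/(30+47−2) = 4601.39
t = (433 − 461)/√[4601.39·(1/30 + 1/47)] = -1.77
df = n₁ + n₂ − 2 = 75
p-value = P(T ≤ -1.77) ≈ 0.0407
Since p ≈ 0.0407 > α = 0.01, fail to reject H0; the data do not provide sufficient evidence against H0.

t = -1.77; fail to reject H0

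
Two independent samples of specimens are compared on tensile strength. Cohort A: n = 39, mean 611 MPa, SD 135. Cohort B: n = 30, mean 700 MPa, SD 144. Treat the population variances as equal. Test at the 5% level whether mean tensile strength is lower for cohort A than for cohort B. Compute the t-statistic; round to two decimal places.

Let group 1 = cohort A, group 2 = cohort B. H0: μ_1 = μ_2; H1: μ_1 < μ_2 (two-sample pooled-variance t-test, left-tailed).
s_p² = [(39−1)·135² + (30−1)·144²]/(39+30−2) = 19311.9
t = (611 − 700)/√[19311.9·(1/39 + 1/30)] = -2.64
df = n₁ + n₂ − 2 = 67
p-value = P(T ≤ -2.64) ≈ 0.0052
Since p ≈ 0.0052 < α = 0.05, reject H0; the evidence is statistically significant.

-2.64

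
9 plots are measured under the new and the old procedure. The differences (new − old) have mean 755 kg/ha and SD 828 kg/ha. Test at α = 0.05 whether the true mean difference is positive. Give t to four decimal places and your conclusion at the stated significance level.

H0: μ_d = 0; H1: μ_d > 0 (paired t-test on the differences, right-tailed).
t = d̄/(s_d/√n) = 755/(828/√9) = 2.7355
df = n − 1 = 8
p-value = P(T ≥ 2.7355) ≈ 0.013
Since p ≈ 0.013 < α = 0.05, reject H0; the data support H1.

t = 2.7355; reject H0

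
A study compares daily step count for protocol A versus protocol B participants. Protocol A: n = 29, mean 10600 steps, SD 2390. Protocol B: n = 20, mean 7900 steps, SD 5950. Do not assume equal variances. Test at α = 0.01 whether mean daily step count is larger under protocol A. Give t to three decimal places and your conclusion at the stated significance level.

t = 1.925; fail to reject H0

Let group 1 = protocol A, group 2 = protocol B. H0: μ_1 = μ_2; H1: μ_1 > μ_2 (Welch's two-sample t-test, right-tailed).
t = (x̄_1 − x̄_2)/√(s_1²/n_1 + s_2²/n_2) = (10600 − 7900)/√(2390²/29 + 5950²/20) = 1.925
Welch–Satterthwaite df ≈ 23.27
p-value = P(T ≥ 1.925) ≈ 0.0333
Since p ≈ 0.0333 > α = 0.01, fail to reject H0; the data do not provide sufficient evidence against H0.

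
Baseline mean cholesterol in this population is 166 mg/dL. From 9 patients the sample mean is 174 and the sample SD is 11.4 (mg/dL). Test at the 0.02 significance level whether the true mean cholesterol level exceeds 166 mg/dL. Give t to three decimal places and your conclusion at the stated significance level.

t = 2.105; fail to reject H0

H0: μ = 166; H1: μ > 166 (one-sample t-test, right-tailed).
t = (x̄ − μ₀)/(s/√n) = (174 − 166)/(11.4/√9) = 2.105
df = n − 1 = 8
p-value = P(T ≥ 2.105) ≈ 0.0342
Since p ≈ 0.0342 > α = 0.02, fail to reject H0; the data do not provide sufficient evidence against H0.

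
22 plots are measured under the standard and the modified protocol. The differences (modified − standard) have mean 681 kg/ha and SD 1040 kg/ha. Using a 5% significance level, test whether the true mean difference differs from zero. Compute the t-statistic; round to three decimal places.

3.071

H0: μ_d = 0; H1: μ_d ≠ 0 (paired t-test on the differences, two-sided).
t = d̄/(s_d/√n) = 681/(1040/√22) = 3.071
df = n − 1 = 21
Two-sided p-value ≈ 0.0058
Since p ≈ 0.0058 < α = 0.05, reject H0; the data support H1.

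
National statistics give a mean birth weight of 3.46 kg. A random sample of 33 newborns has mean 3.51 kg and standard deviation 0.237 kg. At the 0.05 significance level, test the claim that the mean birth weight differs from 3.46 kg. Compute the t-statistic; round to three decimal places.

H0: μ = 3.46; H1: μ ≠ 3.46 (one-sample t-test, two-sided).
t = (x̄ − μ₀)/(s/√n) = (3.51 − 3.46)/(0.237/√33) = 1.212
df = n − 1 = 32
Two-sided p-value ≈ 0.234
Since p ≈ 0.234 > α = 0.05, fail to reject H0; the evidence is not statistically significant.

1.212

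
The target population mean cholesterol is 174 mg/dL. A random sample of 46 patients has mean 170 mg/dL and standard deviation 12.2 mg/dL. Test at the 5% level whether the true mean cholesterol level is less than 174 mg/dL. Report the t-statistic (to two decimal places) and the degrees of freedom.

H0: μ = 174; H1: μ < 174 (one-sample t-test, left-tailed).
t = (x̄ − μ₀)/(s/√n) = (170 − 174)/(12.2/√46) = -2.22
df = n − 1 = 45
p-value = P(T ≤ -2.22) ≈ 0.016
Since p ≈ 0.016 < α = 0.05, reject H0; the data support H1.

t = -2.22, df = 45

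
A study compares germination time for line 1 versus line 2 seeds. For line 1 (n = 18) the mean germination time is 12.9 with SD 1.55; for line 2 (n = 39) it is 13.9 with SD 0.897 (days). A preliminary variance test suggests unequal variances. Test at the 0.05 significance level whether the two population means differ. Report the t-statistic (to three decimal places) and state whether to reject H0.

t = -2.547; reject H0

Let group 1 = line 1, group 2 = line 2. H0: μ_1 = μ_2; H1: μ_1 ≠ μ_2 (Welch's two-sample t-test, two-sided).
t = (x̄_1 − x̄_2)/√(s_1²/n_1 + s_2²/n_2) = (12.9 − 13.9)/√(1.55²/18 + 0.897²/39) = -2.547
Welch–Satterthwaite df ≈ 22.42
Two-sided p-value ≈ 0.0182
Since p ≈ 0.0182 < α = 0.05, reject H0; the data support H1.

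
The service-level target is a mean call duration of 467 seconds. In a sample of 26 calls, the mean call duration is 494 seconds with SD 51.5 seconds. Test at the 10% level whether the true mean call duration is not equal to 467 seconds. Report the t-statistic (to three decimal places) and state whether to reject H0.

H0: μ = 467; H1: μ ≠ 467 (one-sample t-test, two-sided).
t = (x̄ − μ₀)/(s/√n) = (494 − 467)/(51.5/√26) = 2.673
df = n − 1 = 25
Two-sided p-value ≈ 0.0130
Since p ≈ 0.0130 < α = 0.1, reject H0; the evidence is statistically significant.

t = 2.673; reject H0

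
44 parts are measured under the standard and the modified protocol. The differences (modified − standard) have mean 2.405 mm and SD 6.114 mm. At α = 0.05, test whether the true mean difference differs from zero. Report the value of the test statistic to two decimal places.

H0: μ_d = 0; H1: μ_d ≠ 0 (paired t-test on the differences, two-sided).
t = d̄/(s_d/√n) = 2.405/(6.114/√44) = 2.61
df = n − 1 = 43
Two-sided p-value ≈ 0.0124
Since p ≈ 0.0124 < α = 0.05, reject H0; the evidence is statistically significant.

2.61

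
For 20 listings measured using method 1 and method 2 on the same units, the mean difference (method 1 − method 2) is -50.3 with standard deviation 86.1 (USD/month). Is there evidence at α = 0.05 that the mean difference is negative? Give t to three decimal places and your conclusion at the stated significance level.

H0: μ_d = 0; H1: μ_d < 0 (paired t-test on the differences, left-tailed).
t = d̄/(s_d/√n) = -50.3/(86.1/√20) = -2.613
df = n − 1 = 19
p-value = P(T ≤ -2.613) ≈ 0.0086
Since p ≈ 0.0086 < α = 0.05, reject H0; the data support H1.

t = -2.613; reject H0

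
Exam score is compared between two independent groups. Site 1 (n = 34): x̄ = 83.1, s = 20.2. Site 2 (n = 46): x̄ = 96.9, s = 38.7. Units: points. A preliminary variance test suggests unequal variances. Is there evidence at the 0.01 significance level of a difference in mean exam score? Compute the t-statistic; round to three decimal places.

-2.067

Let group 1 = site 1, group 2 = site 2. H0: μ_1 = μ_2; H1: μ_1 ≠ μ_2 (Welch's two-sample t-test, two-sided).
t = (x̄_1 − x̄_2)/√(s_1²/n_1 + s_2²/n_2) = (83.1 − 96.9)/√(20.2²/34 + 38.7²/46) = -2.067
Welch–Satterthwaite df ≈ 71.11
Two-sided p-value ≈ 0.042
Since p ≈ 0.042 > α = 0.01, fail to reject H0; the evidence is not statistically significant.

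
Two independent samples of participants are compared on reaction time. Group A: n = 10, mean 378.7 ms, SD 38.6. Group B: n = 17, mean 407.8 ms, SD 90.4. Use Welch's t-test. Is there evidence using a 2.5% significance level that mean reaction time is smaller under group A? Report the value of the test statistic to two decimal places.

-1.16

Let group 1 = group A, group 2 = group B. H0: μ_1 = μ_2; H1: μ_1 < μ_2 (Welch's two-sample t-test, left-tailed).
t = (x̄_1 − x̄_2)/√(s_1²/n_1 + s_2²/n_2) = (378.7 − 407.8)/√(38.6²/10 + 90.4²/17) = -1.16
Welch–Satterthwaite df ≈ 23.45
p-value = P(T ≤ -1.16) ≈ 0.1289
Since p ≈ 0.1289 > α = 0.025, fail to reject H0; the evidence is not statistically significant.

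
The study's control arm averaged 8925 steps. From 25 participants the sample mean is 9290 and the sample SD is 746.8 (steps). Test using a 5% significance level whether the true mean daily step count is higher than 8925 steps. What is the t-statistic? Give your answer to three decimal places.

2.444

H0: μ = 8925; H1: μ > 8925 (one-sample t-test, right-tailed).
t = (x̄ − μ₀)/(s/√n) = (9290 − 8925)/(746.8/√25) = 2.444
df = n − 1 = 24
p-value = P(T ≥ 2.444) ≈ 0.0111
Since p ≈ 0.0111 < α = 0.05, reject H0; the evidence is statistically significant.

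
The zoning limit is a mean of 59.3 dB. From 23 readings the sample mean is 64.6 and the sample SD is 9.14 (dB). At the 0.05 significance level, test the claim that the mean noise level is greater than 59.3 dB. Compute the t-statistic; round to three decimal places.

H0: μ = 59.3; H1: μ > 59.3 (one-sample t-test, right-tailed).
t = (x̄ − μ₀)/(s/√n) = (64.6 − 59.3)/(9.14/√23) = 2.781
df = n − 1 = 22
p-value = P(T ≥ 2.781) ≈ 0.0054
Since p ≈ 0.0054 < α = 0.05, reject H0; the data support H1.

2.781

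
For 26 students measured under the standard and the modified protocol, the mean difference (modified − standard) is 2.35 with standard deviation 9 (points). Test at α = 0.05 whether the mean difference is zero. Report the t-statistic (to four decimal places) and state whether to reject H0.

t = 1.3314; fail to reject H0

H0: μ_d = 0; H1: μ_d ≠ 0 (paired t-test on the differences, two-sided).
t = d̄/(s_d/√n) = 2.35/(9/√26) = 1.3314
df = n − 1 = 25
Two-sided p-value ≈ 0.195
Since p ≈ 0.195 > α = 0.05, fail to reject H0; the data do not provide sufficient evidence against H0.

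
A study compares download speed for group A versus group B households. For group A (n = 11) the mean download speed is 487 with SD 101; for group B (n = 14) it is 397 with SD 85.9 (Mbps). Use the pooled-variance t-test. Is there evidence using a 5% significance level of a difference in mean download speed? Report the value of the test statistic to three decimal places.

2.408

Let group 1 = group A, group 2 = group B. H0: μ_1 = μ_2; H1: μ_1 ≠ μ_2 (two-sample pooled-variance t-test, two-sided).
s_p² = [(11−1)·101² + (14−1)·85.9²]/(11+14−2) = 8605.85
t = (487 − 397)/√[8605.85·(1/11 + 1/14)] = 2.408
df = n₁ + n₂ − 2 = 23
Two-sided p-value ≈ 0.0245
Since p ≈ 0.0245 < α = 0.05, reject H0; the evidence is statistically significant.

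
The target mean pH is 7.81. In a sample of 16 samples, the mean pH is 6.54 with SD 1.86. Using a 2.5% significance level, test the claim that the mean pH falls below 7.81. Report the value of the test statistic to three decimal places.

-2.731

H0: μ = 7.81; H1: μ < 7.81 (one-sample t-test, left-tailed).
t = (x̄ − μ₀)/(s/√n) = (6.54 − 7.81)/(1.86/√16) = -2.731
df = n − 1 = 15
p-value = P(T ≤ -2.731) ≈ 0.0077
Since p ≈ 0.0077 < α = 0.025, reject H0; the evidence is statistically significant.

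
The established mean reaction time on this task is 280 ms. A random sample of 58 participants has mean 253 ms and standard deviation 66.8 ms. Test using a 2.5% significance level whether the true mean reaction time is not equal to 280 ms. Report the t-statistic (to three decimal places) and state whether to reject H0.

H0: μ = 280; H1: μ ≠ 280 (one-sample t-test, two-sided).
t = (x̄ − μ₀)/(s/√n) = (253 − 280)/(66.8/√58) = -3.078
df = n − 1 = 57
Two-sided p-value ≈ 0.003
Since p ≈ 0.003 < α = 0.025, reject H0; the evidence is statistically significant.

t = -3.078; reject H0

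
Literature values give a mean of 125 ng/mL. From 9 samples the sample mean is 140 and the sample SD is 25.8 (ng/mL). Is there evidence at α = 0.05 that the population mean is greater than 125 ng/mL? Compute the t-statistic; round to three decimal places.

1.744

H0: μ = 125; H1: μ > 125 (one-sample t-test, right-tailed).
t = (x̄ − μ₀)/(s/√n) = (140 − 125)/(25.8/√9) = 1.744
df = n − 1 = 8
p-value = P(T ≥ 1.744) ≈ 0.060
Since p ≈ 0.060 > α = 0.05, fail to reject H0; the data do not provide sufficient evidence against H0.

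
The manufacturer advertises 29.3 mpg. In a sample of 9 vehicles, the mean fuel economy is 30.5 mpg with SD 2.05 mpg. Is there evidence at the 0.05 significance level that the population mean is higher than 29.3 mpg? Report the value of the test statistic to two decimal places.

H0: μ = 29.3; H1: μ > 29.3 (one-sample t-test, right-tailed).
t = (x̄ − μ₀)/(s/√n) = (30.5 − 29.3)/(2.05/√9) = 1.76
df = n − 1 = 8
p-value = P(T ≥ 1.76) ≈ 0.059
Since p ≈ 0.059 > α = 0.05, fail to reject H0; the data do not provide sufficient evidence against H0.

1.76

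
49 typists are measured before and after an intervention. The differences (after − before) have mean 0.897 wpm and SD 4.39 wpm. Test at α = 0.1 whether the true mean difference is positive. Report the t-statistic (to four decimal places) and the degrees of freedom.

t = 1.4303, df = 48

H0: μ_d = 0; H1: μ_d > 0 (paired t-test on the differences, right-tailed).
t = d̄/(s_d/√n) = 0.897/(4.39/√49) = 1.4303
df = n − 1 = 48
p-value = P(T ≥ 1.4303) ≈ 0.0796
Since p ≈ 0.0796 < α = 0.1, reject H0; the data support H1.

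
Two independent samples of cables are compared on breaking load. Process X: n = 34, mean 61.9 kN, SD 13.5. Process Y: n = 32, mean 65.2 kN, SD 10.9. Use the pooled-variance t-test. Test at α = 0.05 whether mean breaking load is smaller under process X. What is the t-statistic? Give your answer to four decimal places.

Let group 1 = process X, group 2 = process Y. H0: μ_1 = μ_2; H1: μ_1 < μ_2 (two-sample pooled-variance t-test, left-tailed).
s_p² = [(34−1)·13.5² + (32−1)·10.9²]/(34+32−2) = 151.521
t = (61.9 − 65.2)/√[151.521·(1/34 + 1/32)] = -1.0885
df = n₁ + n₂ − 2 = 64
p-value = P(T ≤ -1.0885) ≈ 0.140
Since p ≈ 0.140 > α = 0.05, fail to reject H0; the data do not provide sufficient evidence against H0.

-1.0885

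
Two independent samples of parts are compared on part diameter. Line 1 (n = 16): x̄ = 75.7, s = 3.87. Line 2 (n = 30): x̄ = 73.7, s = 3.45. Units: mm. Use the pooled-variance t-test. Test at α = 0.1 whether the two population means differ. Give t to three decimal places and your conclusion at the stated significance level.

t = 1.795; reject H0

Let group 1 = line 1, group 2 = line 2. H0: μ_1 = μ_2; H1: μ_1 ≠ μ_2 (two-sample pooled-variance t-test, two-sided).
s_p² = [(16−1)·3.87² + (30−1)·3.45²]/(16+30−2) = 12.9506
t = (75.7 − 73.7)/√[12.9506·(1/16 + 1/30)] = 1.795
df = n₁ + n₂ − 2 = 44
Two-sided p-value ≈ 0.0795
Since p ≈ 0.0795 < α = 0.1, reject H0; the evidence is statistically significant.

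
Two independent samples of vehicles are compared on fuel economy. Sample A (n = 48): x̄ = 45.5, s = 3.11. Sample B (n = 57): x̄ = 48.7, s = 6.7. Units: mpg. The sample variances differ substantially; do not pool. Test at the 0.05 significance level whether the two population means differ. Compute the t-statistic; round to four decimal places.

Let group 1 = sample A, group 2 = sample B. H0: μ_1 = μ_2; H1: μ_1 ≠ μ_2 (Welch's two-sample t-test, two-sided).
t = (x̄_1 − x̄_2)/√(s_1²/n_1 + s_2²/n_2) = (45.5 − 48.7)/√(3.11²/48 + 6.7²/57) = -3.2177
Welch–Satterthwaite df ≈ 81.93
Two-sided p-value ≈ 0.0019
Since p ≈ 0.0019 < α = 0.05, reject H0; the evidence is statistically significant.

-3.2177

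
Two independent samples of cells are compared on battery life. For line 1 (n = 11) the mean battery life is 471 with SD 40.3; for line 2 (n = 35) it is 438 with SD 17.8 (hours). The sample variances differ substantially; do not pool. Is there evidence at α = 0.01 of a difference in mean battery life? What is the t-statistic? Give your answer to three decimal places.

Let group 1 = line 1, group 2 = line 2. H0: μ_1 = μ_2; H1: μ_1 ≠ μ_2 (Welch's two-sample t-test, two-sided).
t = (x̄_1 − x̄_2)/√(s_1²/n_1 + s_2²/n_2) = (471 − 438)/√(40.3²/11 + 17.8²/35) = 2.636
Welch–Satterthwaite df ≈ 11.25
Two-sided p-value ≈ 0.0228
Since p ≈ 0.0228 > α = 0.01, fail to reject H0; the evidence is not statistically significant.

2.636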